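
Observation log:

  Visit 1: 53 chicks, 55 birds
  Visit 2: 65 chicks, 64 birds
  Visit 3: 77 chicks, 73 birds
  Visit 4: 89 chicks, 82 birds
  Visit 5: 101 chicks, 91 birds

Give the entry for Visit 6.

For the chicks, +12 each step: 53, 65, 77, 89, 101 → 113.
Birds — +9 each step: 55, 64, 73, 82, 91 → 100.
So the next line is 113 chicks, 100 birds.

113 chicks, 100 birds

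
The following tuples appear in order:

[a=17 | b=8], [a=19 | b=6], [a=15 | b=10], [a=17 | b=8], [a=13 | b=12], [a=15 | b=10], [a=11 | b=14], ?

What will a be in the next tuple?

A: 17, 19, 15, 17, 13, 15, 11 → 13 (alternating steps +2, −4, +2, −4, …).

13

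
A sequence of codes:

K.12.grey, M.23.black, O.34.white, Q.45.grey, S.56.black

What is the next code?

U.67.white

Letter: letters move forward 2 places in the alphabet, so K, M, O, Q, S → U.
For the second component, +11 each step: 12, 23, 34, 45, 56 → 67.
For the shade, repeats grey → black → white: grey, black, white, grey, black → white.
Combining the parts gives U.67.white.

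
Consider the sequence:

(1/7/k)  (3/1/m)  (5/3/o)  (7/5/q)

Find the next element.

(9/7/s)

First entry: +2 each step; 1, 3, 5, 7 → 9.
Second entry goes 7, 1, 3, 5 → 7 (always the previous value of the first entry).
Letter: letters move forward 2 places in the alphabet, so k, m, o, q → s.
So the next element is (9/7/s).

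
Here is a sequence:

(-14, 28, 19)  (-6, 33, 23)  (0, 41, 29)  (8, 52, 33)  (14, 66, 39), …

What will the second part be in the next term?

For the first part, alternating steps +8, +6, +8, +6, …: -14, -6, 0, 8, 14 → 22.
Second part — differences are 5, 8, 11, … (increasing by 3 each time): 28, 33, 41, 52, 66 → 83.
Third part: alternating steps +4, +6, +4, +6, …; 19, 23, 29, 33, 39 → 43.

83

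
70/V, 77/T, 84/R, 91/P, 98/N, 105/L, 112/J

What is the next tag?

First component — +7 each step: 70, 77, 84, 91, 98, 105, 112 → 119.
For the letter, letters move back 2 places in the alphabet: V, T, R, P, N, L, J → H.
Combining the parts gives 119/H.

119/H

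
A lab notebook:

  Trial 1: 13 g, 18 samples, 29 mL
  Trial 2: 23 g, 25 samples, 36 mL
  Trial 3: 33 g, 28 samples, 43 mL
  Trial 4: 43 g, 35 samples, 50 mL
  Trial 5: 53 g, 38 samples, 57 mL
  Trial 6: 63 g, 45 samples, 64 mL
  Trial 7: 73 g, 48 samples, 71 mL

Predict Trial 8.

83 g, 55 samples, 78 mL

For the g, +10 each step: 13, 23, 33, 43, 53, 63, 73 → 83.
Samples goes 18, 25, 28, 35, 38, 45, 48 → 55 (alternating steps +7, +3, +7, +3, …).
ML: 29, 36, 43, 50, 57, 64, 71 → 78 (+7 each step).
Combining the parts gives 83 g, 55 samples, 78 mL.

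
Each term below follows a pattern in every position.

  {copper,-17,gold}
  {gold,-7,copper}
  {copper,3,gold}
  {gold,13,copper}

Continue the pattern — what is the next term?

{copper,23,gold}

First metal: alternates copper ↔ gold, so copper, gold, copper, gold → copper.
Second entry: +10 each step, so -17, -7, 3, 13 → 23.
Second metal — alternates gold ↔ copper: gold, copper, gold, copper → gold.
So the next term is {copper,23,gold}.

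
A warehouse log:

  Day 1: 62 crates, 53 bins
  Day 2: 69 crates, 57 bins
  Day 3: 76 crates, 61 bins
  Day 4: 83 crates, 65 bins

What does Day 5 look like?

90 crates, 69 bins

Crates goes 62, 69, 76, 83 → 90 (+7 each step).
Bins goes 53, 57, 61, 65 → 69 (+4 each step).
Combining the parts gives 90 crates, 69 bins.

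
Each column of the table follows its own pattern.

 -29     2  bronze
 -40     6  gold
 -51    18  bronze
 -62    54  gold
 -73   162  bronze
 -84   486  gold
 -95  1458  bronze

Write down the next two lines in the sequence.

-106  4374  gold; -117  13122  bronze

First component goes -29, -40, -51, -62, -73, -84, -95 → -106 → -117 (−11 each step).
Second component goes 2, 6, 18, 54, 162, 486, 1458 → 4374 → 13122 (×3 each step).
Rank — alternates bronze ↔ gold: bronze, gold, bronze, gold, bronze, gold, bronze → gold → bronze.
Putting the parts together: -106  4374  gold and then -117  13122  bronze.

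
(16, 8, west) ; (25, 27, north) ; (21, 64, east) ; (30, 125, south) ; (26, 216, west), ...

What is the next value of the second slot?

343

Second slot: perfect cubes: 2³, 3³, 4³, …; 8, 27, 64, 125, 216 → 343.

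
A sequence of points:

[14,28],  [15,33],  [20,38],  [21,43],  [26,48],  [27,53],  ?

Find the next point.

[32,58]

First slot: 14, 15, 20, 21, 26, 27 → 32 (alternating steps +1, +5, +1, +5, …).
Second slot goes 28, 33, 38, 43, 48, 53 → 58 (+5 each step).
So the next point is [32,58].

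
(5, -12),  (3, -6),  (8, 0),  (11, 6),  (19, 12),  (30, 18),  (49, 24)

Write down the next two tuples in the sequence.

(79, 30), (128, 36)

First component — each term is the sum of the two before it: 5, 3, 8, 11, 19, 30, 49 → 79 → 128.
Second component goes -12, -6, 0, 6, 12, 18, 24 → 30 → 36 (+6 each step).
So the next two tuples are (79, 30) and (128, 36).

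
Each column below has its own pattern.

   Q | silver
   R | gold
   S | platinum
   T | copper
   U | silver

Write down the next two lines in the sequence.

For the letter, letters move forward 1 place in the alphabet: Q, R, S, T, U → V → W.
Metal goes silver, gold, platinum, copper, silver → gold → platinum (repeats silver → gold → platinum → copper).
Putting the parts together: V  gold and then W  platinum.

V  gold; W  platinum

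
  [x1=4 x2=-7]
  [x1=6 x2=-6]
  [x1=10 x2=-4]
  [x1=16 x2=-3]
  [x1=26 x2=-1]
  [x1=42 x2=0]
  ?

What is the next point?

[x1=68 x2=2]

X1: each term is the sum of the two before it, so 4, 6, 10, 16, 26, 42 → 68.
X2: -7, -6, -4, -3, -1, 0 → 2 (alternating steps +1, +2, +1, +2, …).
Combining the parts gives [x1=68 x2=2].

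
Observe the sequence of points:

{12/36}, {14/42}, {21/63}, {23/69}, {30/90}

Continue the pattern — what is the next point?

{32/96}

For the first entry, alternating steps +2, +7, +2, +7, …: 12, 14, 21, 23, 30 → 32.
Second entry — always 3 × the first entry: 36, 42, 63, 69, 90 → 96.
Putting it together: {32/96}.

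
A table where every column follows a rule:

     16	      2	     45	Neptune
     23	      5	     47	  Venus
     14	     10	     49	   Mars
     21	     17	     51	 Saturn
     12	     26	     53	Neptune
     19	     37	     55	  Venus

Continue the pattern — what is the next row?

First component: alternating steps +7, −9, +7, −9, …; 16, 23, 14, 21, 12, 19 → 10.
Second component goes 2, 5, 10, 17, 26, 37 → 50 (differences are 3, 5, 7, … (increasing by 2 each time)).
Third component: +2 each step, so 45, 47, 49, 51, 53, 55 → 57.
Planet: repeats Neptune → Venus → Mars → Saturn; Neptune, Venus, Mars, Saturn, Neptune, Venus → Mars.
So the next row is 10  50  57  Mars.

10  50  57  Mars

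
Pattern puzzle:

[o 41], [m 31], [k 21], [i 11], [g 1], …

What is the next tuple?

[e -9]

For the letter, letters move back 2 places in the alphabet: o, m, k, i, g → e.
Second component: −10 each step; 41, 31, 21, 11, 1 → -9.
Putting it together: [e -9].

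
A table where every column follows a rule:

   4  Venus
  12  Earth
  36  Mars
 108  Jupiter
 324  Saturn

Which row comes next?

First component — ×3 each step: 4, 12, 36, 108, 324 → 972.
Planet: Venus, Earth, Mars, Jupiter, Saturn → Uranus (runs through the planets Mercury→Neptune).
Combining the parts gives 972  Uranus.

972  Uranus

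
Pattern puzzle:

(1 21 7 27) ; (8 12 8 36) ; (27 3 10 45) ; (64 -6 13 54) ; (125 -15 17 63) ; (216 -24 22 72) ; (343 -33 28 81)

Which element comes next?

First slot goes 1, 8, 27, 64, 125, 216, 343 → 512 (perfect cubes: 1³, 2³, 3³, …).
Second slot: −9 each step, so 21, 12, 3, -6, -15, -24, -33 → -42.
Third slot: differences are 1, 2, 3, … (increasing by 1 each time); 7, 8, 10, 13, 17, 22, 28 → 35.
Fourth slot: together with the second slot always sums to 48, so 27, 36, 45, 54, 63, 72, 81 → 90.
So the next element is (512 -42 35 90).

(512 -42 35 90)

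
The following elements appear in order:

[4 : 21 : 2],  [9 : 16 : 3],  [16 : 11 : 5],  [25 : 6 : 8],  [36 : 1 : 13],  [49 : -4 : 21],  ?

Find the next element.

[64 : -9 : 34]

For the first value, perfect squares: 2², 3², 4², …: 4, 9, 16, 25, 36, 49 → 64.
Second value: −5 each step; 21, 16, 11, 6, 1, -4 → -9.
Third value: 2, 3, 5, 8, 13, 21 → 34 (each term is the sum of the two before it).
Putting it together: [64 : -9 : 34].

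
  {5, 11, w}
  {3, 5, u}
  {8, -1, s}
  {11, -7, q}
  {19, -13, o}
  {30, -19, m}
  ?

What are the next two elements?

First coordinate: 5, 3, 8, 11, 19, 30 → 49 → 79 (each term is the sum of the two before it).
For the second coordinate, −6 each step: 11, 5, -1, -7, -13, -19 → -25 → -31.
Letter goes w, u, s, q, o, m → k → i (letters move back 2 places in the alphabet).
Putting the parts together: {49, -25, k} and then {79, -31, i}.

{49, -25, k}, {79, -31, i}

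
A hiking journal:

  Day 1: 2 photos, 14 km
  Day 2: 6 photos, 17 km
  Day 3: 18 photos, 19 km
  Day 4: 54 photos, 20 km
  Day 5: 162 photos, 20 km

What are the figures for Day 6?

Photos: ×3 each step; 2, 6, 18, 54, 162 → 486.
Km: differences are 3, 2, 1, … (decreasing by 1 each time), so 14, 17, 19, 20, 20 → 19.
So the next record is 486 photos, 19 km.

486 photos, 19 km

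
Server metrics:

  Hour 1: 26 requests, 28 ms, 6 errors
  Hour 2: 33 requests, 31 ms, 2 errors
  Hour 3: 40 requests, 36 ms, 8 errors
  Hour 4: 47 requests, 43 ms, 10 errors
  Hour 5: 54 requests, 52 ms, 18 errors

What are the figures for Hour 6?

Requests: 26, 33, 40, 47, 54 → 61 (+7 each step).
Ms: differences are 3, 5, 7, … (increasing by 2 each time), so 28, 31, 36, 43, 52 → 63.
For the errors, each term is the sum of the two before it: 6, 2, 8, 10, 18 → 28.
Putting it together: 61 requests, 63 ms, 28 errors.

61 requests, 63 ms, 28 errors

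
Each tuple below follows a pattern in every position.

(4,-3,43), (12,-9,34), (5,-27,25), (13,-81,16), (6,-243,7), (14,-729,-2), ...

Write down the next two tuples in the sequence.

(7,-2187,-11), (15,-6561,-20)

First value: alternating steps +8, −7, +8, −7, …; 4, 12, 5, 13, 6, 14 → 7 → 15.
Second value: -3, -9, -27, -81, -243, -729 → -2187 → -6561 (×3 each step).
For the third value, −9 each step: 43, 34, 25, 16, 7, -2 → -11 → -20.
So the next two tuples are (7,-2187,-11) and (15,-6561,-20).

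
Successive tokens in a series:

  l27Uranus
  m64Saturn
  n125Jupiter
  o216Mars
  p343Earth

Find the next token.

For the letter, letters move forward 1 place in the alphabet: l, m, n, o, p → q.
Second component: 27, 64, 125, 216, 343 → 512 (perfect cubes: 3³, 4³, 5³, …).
Planet: Uranus, Saturn, Jupiter, Mars, Earth → Venus (runs backward through the planets Mercury→Neptune).
Putting it together: q512Venus.

q512Venus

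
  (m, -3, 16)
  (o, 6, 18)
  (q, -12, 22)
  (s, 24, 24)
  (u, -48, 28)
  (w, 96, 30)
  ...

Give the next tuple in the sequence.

(y, -192, 34)

Letter: letters move forward 2 places in the alphabet; m, o, q, s, u, w → y.
Second slot: -3, 6, -12, 24, -48, 96 → -192 (×(-2) each step).
Third slot: 16, 18, 22, 24, 28, 30 → 34 (alternating steps +2, +4, +2, +4, …).
Putting it together: (y, -192, 34).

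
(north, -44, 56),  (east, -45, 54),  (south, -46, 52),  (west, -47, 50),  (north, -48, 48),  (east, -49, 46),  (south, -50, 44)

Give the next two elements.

(west, -51, 42), (north, -52, 40)

Direction goes north, east, south, west, north, east, south → west → north (repeats north → east → south → west).
For the second entry, −1 each step: -44, -45, -46, -47, -48, -49, -50 → -51 → -52.
Third entry: −2 each step, so 56, 54, 52, 50, 48, 46, 44 → 42 → 40.
Putting the parts together: (west, -51, 42) and then (north, -52, 40).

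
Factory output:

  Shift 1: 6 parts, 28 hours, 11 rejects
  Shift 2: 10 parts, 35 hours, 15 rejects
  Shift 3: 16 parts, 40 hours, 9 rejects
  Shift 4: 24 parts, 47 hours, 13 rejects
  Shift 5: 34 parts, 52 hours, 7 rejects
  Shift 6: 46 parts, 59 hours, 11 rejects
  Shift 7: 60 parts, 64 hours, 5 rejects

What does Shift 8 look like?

76 parts, 71 hours, 9 rejects

Parts goes 6, 10, 16, 24, 34, 46, 60 → 76 (differences are 4, 6, 8, … (increasing by 2 each time)).
Hours: alternating steps +7, +5, +7, +5, …; 28, 35, 40, 47, 52, 59, 64 → 71.
Rejects goes 11, 15, 9, 13, 7, 11, 5 → 9 (alternating steps +4, −6, +4, −6, …).
Putting it together: 76 parts, 71 hours, 9 rejects.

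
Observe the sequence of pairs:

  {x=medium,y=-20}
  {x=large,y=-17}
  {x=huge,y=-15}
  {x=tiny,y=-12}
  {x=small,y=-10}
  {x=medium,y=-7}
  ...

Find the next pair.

X: repeats medium → large → huge → tiny → small; medium, large, huge, tiny, small, medium → large.
Y: -20, -17, -15, -12, -10, -7 → -5 (alternating steps +3, +2, +3, +2, …).
So the next pair is {x=large,y=-5}.

{x=large,y=-5}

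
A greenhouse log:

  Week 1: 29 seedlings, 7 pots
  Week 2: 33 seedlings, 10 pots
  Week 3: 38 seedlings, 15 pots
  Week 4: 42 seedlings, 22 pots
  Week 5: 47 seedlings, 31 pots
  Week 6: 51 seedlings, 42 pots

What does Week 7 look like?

Seedlings: 29, 33, 38, 42, 47, 51 → 56 (alternating steps +4, +5, +4, +5, …).
Pots: differences are 3, 5, 7, … (increasing by 2 each time), so 7, 10, 15, 22, 31, 42 → 55.
Putting it together: 56 seedlings, 55 pots.

56 seedlings, 55 pots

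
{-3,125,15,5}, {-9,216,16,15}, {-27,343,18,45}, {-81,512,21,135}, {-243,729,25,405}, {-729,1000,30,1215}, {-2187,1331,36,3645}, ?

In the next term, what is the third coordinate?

For the first coordinate, ×3 each step: -3, -9, -27, -81, -243, -729, -2187 → -6561.
Second coordinate: perfect cubes: 5³, 6³, 7³, …, so 125, 216, 343, 512, 729, 1000, 1331 → 1728.
Third coordinate: differences are 1, 2, 3, … (increasing by 1 each time), so 15, 16, 18, 21, 25, 30, 36 → 43.
Fourth coordinate: ×3 each step, so 5, 15, 45, 135, 405, 1215, 3645 → 10935.

43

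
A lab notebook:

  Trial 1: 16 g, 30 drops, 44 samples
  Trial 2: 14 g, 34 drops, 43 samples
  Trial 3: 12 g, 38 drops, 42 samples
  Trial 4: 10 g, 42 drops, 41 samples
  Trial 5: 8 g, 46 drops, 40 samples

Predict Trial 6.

6 g, 50 drops, 39 samples

G goes 16, 14, 12, 10, 8 → 6 (−2 each step).
Drops goes 30, 34, 38, 42, 46 → 50 (+4 each step).
Samples — −1 each step: 44, 43, 42, 41, 40 → 39.
Putting it together: 6 g, 50 drops, 39 samples.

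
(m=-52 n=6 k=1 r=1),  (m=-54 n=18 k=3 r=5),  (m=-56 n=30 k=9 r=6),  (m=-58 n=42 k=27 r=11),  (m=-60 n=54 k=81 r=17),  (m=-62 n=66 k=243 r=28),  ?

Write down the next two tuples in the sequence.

(m=-64 n=78 k=729 r=45), (m=-66 n=90 k=2187 r=73)

M goes -52, -54, -56, -58, -60, -62 → -64 → -66 (−2 each step).
N: 6, 18, 30, 42, 54, 66 → 78 → 90 (+12 each step).
K: 1, 3, 9, 27, 81, 243 → 729 → 2187 (×3 each step).
R — each term is the sum of the two before it: 1, 5, 6, 11, 17, 28 → 45 → 73.
So the next two tuples are (m=-64 n=78 k=729 r=45) and (m=-66 n=90 k=2187 r=73).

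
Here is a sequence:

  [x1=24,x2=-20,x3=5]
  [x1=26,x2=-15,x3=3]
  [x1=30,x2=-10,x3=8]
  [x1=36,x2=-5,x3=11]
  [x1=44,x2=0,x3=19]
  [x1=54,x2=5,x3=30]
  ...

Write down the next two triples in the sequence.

[x1=66,x2=10,x3=49], [x1=80,x2=15,x3=79]

X1 goes 24, 26, 30, 36, 44, 54 → 66 → 80 (differences are 2, 4, 6, … (increasing by 2 each time)).
X2: +5 each step, so -20, -15, -10, -5, 0, 5 → 10 → 15.
X3 goes 5, 3, 8, 11, 19, 30 → 49 → 79 (each term is the sum of the two before it).
So the next two triples are [x1=66,x2=10,x3=49] and [x1=80,x2=15,x3=79].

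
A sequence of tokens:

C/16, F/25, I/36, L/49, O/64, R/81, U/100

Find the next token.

X/121

Letter: letters move forward 3 places in the alphabet, so C, F, I, L, O, R, U → X.
Second component: perfect squares: 4², 5², 6², …; 16, 25, 36, 49, 64, 81, 100 → 121.
So the next token is X/121.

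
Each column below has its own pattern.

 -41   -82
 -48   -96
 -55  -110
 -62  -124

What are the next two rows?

-69  -138; -76  -152

First component goes -41, -48, -55, -62 → -69 → -76 (−7 each step).
For the second component, always 2 × the first component: -82, -96, -110, -124 → -138 → -152.
Putting the parts together: -69  -138 and then -76  -152.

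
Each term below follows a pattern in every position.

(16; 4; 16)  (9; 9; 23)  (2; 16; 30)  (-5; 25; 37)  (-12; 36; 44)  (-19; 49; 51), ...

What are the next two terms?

(-26; 64; 58), (-33; 81; 65)

First entry: −7 each step; 16, 9, 2, -5, -12, -19 → -26 → -33.
Second entry: 4, 9, 16, 25, 36, 49 → 64 → 81 (perfect squares: 2², 3², 4², …).
Third entry: +7 each step; 16, 23, 30, 37, 44, 51 → 58 → 65.
Putting the parts together: (-26; 64; 58) and then (-33; 81; 65).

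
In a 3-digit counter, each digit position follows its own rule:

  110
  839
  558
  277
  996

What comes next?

615

For the first digit, −3 each step, mod 10: 1, 8, 5, 2, 9 → 6.
Second digit goes 1, 3, 5, 7, 9 → 1 (+2 each step, mod 10).
Third digit goes 0, 9, 8, 7, 6 → 5 (−1 each step, mod 10).
Combining the parts gives 615.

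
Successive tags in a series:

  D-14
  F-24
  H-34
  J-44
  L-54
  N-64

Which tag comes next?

P-74

Letter: D, F, H, J, L, N → P (letters move forward 2 places in the alphabet).
Second component — +10 each step: 14, 24, 34, 44, 54, 64 → 74.
So the next tag is P-74.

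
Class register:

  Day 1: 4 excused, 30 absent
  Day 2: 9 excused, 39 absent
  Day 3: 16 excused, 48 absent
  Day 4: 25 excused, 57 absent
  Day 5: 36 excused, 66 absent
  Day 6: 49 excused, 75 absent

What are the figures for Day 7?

64 excused, 84 absent

Excused: perfect squares: 2², 3², 4², …; 4, 9, 16, 25, 36, 49 → 64.
Absent: +9 each step; 30, 39, 48, 57, 66, 75 → 84.
So the next line is 64 excused, 84 absent.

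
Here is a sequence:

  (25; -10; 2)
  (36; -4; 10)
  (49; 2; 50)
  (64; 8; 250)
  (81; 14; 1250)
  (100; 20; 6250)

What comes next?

First value: perfect squares: 5², 6², 7², …; 25, 36, 49, 64, 81, 100 → 121.
Second value — +6 each step: -10, -4, 2, 8, 14, 20 → 26.
Third value: ×5 each step, so 2, 10, 50, 250, 1250, 6250 → 31250.
So the next triple is (121; 26; 31250).

(121; 26; 31250)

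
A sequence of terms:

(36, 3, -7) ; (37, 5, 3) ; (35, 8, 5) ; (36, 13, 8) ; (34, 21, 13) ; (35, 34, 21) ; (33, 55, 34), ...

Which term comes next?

(34, 89, 55)

First component goes 36, 37, 35, 36, 34, 35, 33 → 34 (alternating steps +1, −2, +1, −2, …).
Second component goes 3, 5, 8, 13, 21, 34, 55 → 89 (each term is the sum of the two before it).
Third component: always the previous value of the second component, so -7, 3, 5, 8, 13, 21, 34 → 55.
Combining the parts gives (34, 89, 55).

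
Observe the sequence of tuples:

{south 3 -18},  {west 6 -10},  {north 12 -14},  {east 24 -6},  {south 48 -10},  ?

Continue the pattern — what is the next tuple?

{west 96 -2}

Direction goes south, west, north, east, south → west (repeats south → west → north → east).
Second value goes 3, 6, 12, 24, 48 → 96 (×2 each step).
For the third value, alternating steps +8, −4, +8, −4, …: -18, -10, -14, -6, -10 → -2.
So the next tuple is {west 96 -2}.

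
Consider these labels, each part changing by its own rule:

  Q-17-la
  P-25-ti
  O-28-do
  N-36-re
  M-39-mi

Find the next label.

L-47-fa

Letter — letters move back 1 place in the alphabet: Q, P, O, N, M → L.
Second component: alternating steps +8, +3, +8, +3, …, so 17, 25, 28, 36, 39 → 47.
Note — runs through the solfège scale do→ti: la, ti, do, re, mi → fa.
Putting it together: L-47-fa.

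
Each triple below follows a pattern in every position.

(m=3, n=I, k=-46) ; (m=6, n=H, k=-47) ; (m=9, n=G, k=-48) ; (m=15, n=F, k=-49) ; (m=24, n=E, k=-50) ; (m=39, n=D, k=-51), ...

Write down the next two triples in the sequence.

M — each term is the sum of the two before it: 3, 6, 9, 15, 24, 39 → 63 → 102.
N: I, H, G, F, E, D → C → B (letters move back 1 place in the alphabet).
K: −1 each step, so -46, -47, -48, -49, -50, -51 → -52 → -53.
So the next two triples are (m=63, n=C, k=-52) and (m=102, n=B, k=-53).

(m=63, n=C, k=-52), (m=102, n=B, k=-53)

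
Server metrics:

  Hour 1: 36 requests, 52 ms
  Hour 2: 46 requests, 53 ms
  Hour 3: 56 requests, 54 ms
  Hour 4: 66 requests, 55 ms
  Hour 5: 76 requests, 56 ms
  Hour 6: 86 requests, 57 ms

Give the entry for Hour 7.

96 requests, 58 ms

For the requests, +10 each step: 36, 46, 56, 66, 76, 86 → 96.
Ms — +1 each step: 52, 53, 54, 55, 56, 57 → 58.
So the next row is 96 requests, 58 ms.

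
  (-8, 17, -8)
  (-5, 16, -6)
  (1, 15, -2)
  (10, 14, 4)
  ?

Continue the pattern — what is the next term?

(22, 13, 12)

First part goes -8, -5, 1, 10 → 22 (differences are 3, 6, 9, … (increasing by 3 each time)).
Second part — −1 each step: 17, 16, 15, 14 → 13.
Third part — differences are 2, 4, 6, … (increasing by 2 each time): -8, -6, -2, 4 → 12.
Putting it together: (22, 13, 12).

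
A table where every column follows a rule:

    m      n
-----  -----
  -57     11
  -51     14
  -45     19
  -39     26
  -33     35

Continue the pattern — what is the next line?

Column m: +6 each step; -57, -51, -45, -39, -33 → -27.
Column n: differences are 3, 5, 7, … (increasing by 2 each time); 11, 14, 19, 26, 35 → 46.
Combining the parts gives -27  46.

-27  46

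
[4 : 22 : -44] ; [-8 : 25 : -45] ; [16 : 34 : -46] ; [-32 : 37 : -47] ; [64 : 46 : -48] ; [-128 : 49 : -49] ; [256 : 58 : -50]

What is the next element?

First coordinate: 4, -8, 16, -32, 64, -128, 256 → -512 (×(-2) each step).
Second coordinate: alternating steps +3, +9, +3, +9, …; 22, 25, 34, 37, 46, 49, 58 → 61.
Third coordinate: −1 each step, so -44, -45, -46, -47, -48, -49, -50 → -51.
Combining the parts gives [-512 : 61 : -51].

[-512 : 61 : -51]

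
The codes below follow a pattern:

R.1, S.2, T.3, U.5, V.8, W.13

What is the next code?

X.21

Letter goes R, S, T, U, V, W → X (letters move forward 1 place in the alphabet).
Second component: each term is the sum of the two before it; 1, 2, 3, 5, 8, 13 → 21.
Combining the parts gives X.21.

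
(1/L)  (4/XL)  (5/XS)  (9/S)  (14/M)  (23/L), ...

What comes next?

(37/XL)

For the first value, each term is the sum of the two before it: 1, 4, 5, 9, 14, 23 → 37.
For the size, repeats L → XL → XS → S → M: L, XL, XS, S, M, L → XL.
Putting it together: (37/XL).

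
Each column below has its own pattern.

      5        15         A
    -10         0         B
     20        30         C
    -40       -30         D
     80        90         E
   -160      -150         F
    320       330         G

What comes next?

First component: ×(-2) each step; 5, -10, 20, -40, 80, -160, 320 → -640.
Second component goes 15, 0, 30, -30, 90, -150, 330 → -630 (always 10 more than the first component).
For the letter, letters move forward 1 place in the alphabet: A, B, C, D, E, F, G → H.
Putting it together: -640  -630  H.

-640  -630  H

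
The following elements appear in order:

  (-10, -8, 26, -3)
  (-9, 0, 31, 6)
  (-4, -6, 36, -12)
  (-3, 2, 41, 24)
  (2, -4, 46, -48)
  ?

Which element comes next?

(3, 4, 51, 96)

First slot: alternating steps +1, +5, +1, +5, …; -10, -9, -4, -3, 2 → 3.
For the second slot, alternating steps +8, −6, +8, −6, …: -8, 0, -6, 2, -4 → 4.
For the third slot, +5 each step: 26, 31, 36, 41, 46 → 51.
Fourth slot: -3, 6, -12, 24, -48 → 96 (×(-2) each step).
Putting it together: (3, 4, 51, 96).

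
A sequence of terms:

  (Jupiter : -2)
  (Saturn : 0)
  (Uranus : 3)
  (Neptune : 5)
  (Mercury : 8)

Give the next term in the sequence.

(Venus : 10)

Planet: runs through the planets Mercury→Neptune; Jupiter, Saturn, Uranus, Neptune, Mercury → Venus.
Second entry — alternating steps +2, +3, +2, +3, …: -2, 0, 3, 5, 8 → 10.
So the next term is (Venus : 10).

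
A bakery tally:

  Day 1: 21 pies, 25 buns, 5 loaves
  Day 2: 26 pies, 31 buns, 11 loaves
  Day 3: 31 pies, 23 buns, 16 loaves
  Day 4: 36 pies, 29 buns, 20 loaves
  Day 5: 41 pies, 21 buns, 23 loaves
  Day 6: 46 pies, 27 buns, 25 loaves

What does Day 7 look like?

51 pies, 19 buns, 26 loaves

Pies — +5 each step: 21, 26, 31, 36, 41, 46 → 51.
Buns: alternating steps +6, −8, +6, −8, …; 25, 31, 23, 29, 21, 27 → 19.
Loaves goes 5, 11, 16, 20, 23, 25 → 26 (differences are 6, 5, 4, … (decreasing by 1 each time)).
So the next record is 51 pies, 19 buns, 26 loaves.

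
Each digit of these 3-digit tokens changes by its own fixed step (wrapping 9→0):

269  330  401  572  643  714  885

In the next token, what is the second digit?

Second digit goes 6, 3, 0, 7, 4, 1, 8 → 5 (−3 each step, mod 10).

5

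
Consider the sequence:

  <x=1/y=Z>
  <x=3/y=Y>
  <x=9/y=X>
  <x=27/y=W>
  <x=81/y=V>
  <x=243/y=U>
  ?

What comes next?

X: ×3 each step, so 1, 3, 9, 27, 81, 243 → 729.
Y — letters move back 1 place in the alphabet: Z, Y, X, W, V, U → T.
Putting it together: <x=729/y=T>.

<x=729/y=T>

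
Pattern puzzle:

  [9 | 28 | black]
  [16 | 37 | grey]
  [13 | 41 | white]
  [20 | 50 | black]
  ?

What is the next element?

[17 | 54 | grey]

First part — alternating steps +7, −3, +7, −3, …: 9, 16, 13, 20 → 17.
Second part: 28, 37, 41, 50 → 54 (alternating steps +9, +4, +9, +4, …).
For the shade, repeats black → grey → white: black, grey, white, black → grey.
So the next element is [17 | 54 | grey].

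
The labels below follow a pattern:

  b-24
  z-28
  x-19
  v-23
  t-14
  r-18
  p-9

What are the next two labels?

Letter: letters move back 2 places in the alphabet, wrapping A→Z; b, z, x, v, t, r, p → n → l.
Second component: alternating steps +4, −9, +4, −9, …; 24, 28, 19, 23, 14, 18, 9 → 13 → 4.
Putting the parts together: n-13 and then l-4.

n-13 then l-4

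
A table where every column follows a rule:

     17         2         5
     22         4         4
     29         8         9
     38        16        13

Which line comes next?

49  32  22

First component goes 17, 22, 29, 38 → 49 (differences are 5, 7, 9, … (increasing by 2 each time)).
Second component: ×2 each step, so 2, 4, 8, 16 → 32.
Third component goes 5, 4, 9, 13 → 22 (each term is the sum of the two before it).
So the next line is 49  32  22.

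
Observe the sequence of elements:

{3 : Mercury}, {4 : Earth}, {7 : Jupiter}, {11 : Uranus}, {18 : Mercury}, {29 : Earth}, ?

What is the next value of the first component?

47

First component — each term is the sum of the two before it: 3, 4, 7, 11, 18, 29 → 47.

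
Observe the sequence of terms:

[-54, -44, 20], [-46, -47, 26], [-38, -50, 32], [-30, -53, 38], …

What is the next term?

[-22, -56, 44]

First value: +8 each step; -54, -46, -38, -30 → -22.
Second value: −3 each step; -44, -47, -50, -53 → -56.
Third value: +6 each step, so 20, 26, 32, 38 → 44.
Putting it together: [-22, -56, 44].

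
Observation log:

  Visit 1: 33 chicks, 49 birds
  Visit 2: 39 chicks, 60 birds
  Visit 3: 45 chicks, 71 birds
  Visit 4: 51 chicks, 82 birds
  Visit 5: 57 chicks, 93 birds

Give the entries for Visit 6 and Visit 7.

63 chicks, 104 birds; 69 chicks, 115 birds

Chicks: +6 each step, so 33, 39, 45, 51, 57 → 63 → 69.
Birds: +11 each step; 49, 60, 71, 82, 93 → 104 → 115.
Putting the parts together: 63 chicks, 104 birds and then 69 chicks, 115 birds.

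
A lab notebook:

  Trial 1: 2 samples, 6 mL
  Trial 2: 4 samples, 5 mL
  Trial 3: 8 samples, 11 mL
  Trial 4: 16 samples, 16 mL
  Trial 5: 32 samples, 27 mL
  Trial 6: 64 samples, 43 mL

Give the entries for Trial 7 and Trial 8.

128 samples, 70 mL; 256 samples, 113 mL

For the samples, ×2 each step: 2, 4, 8, 16, 32, 64 → 128 → 256.
ML: each term is the sum of the two before it, so 6, 5, 11, 16, 27, 43 → 70 → 113.
So the next two lines are 128 samples, 70 mL and 256 samples, 113 mL.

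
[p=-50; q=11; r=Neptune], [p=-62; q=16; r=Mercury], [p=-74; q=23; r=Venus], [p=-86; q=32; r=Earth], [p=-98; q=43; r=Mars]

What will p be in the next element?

P — −12 each step: -50, -62, -74, -86, -98 → -110.

-110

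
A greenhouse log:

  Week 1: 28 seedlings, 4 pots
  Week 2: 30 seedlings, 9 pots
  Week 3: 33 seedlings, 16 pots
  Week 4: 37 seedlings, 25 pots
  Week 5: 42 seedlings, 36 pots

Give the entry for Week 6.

Seedlings: 28, 30, 33, 37, 42 → 48 (differences are 2, 3, 4, … (increasing by 1 each time)).
Pots goes 4, 9, 16, 25, 36 → 49 (perfect squares: 2², 3², 4², …).
Combining the parts gives 48 seedlings, 49 pots.

48 seedlings, 49 pots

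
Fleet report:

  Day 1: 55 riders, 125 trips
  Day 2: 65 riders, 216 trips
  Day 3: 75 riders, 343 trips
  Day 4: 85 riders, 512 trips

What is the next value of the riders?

Riders goes 55, 65, 75, 85 → 95 (+10 each step).

95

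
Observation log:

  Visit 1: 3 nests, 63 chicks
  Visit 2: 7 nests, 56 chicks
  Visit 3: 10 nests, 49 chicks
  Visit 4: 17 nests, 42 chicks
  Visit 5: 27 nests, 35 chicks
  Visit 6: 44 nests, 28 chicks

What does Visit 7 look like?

For the nests, each term is the sum of the two before it: 3, 7, 10, 17, 27, 44 → 71.
Chicks: 63, 56, 49, 42, 35, 28 → 21 (−7 each step).
Putting it together: 71 nests, 21 chicks.

71 nests, 21 chicks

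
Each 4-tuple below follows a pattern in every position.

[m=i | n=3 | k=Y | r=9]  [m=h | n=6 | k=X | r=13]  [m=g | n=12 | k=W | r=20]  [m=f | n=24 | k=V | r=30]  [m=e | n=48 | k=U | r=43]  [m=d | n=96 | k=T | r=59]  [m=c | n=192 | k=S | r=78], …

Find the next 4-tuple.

For the m, letters move back 1 place in the alphabet: i, h, g, f, e, d, c → b.
N — ×2 each step: 3, 6, 12, 24, 48, 96, 192 → 384.
For the k, letters move back 1 place in the alphabet: Y, X, W, V, U, T, S → R.
R goes 9, 13, 20, 30, 43, 59, 78 → 100 (differences are 4, 7, 10, … (increasing by 3 each time)).
So the next 4-tuple is [m=b | n=384 | k=R | r=100].

[m=b | n=384 | k=R | r=100]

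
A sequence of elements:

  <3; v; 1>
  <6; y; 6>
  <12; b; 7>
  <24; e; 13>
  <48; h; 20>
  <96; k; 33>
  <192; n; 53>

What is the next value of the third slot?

86

Third slot: each term is the sum of the two before it, so 1, 6, 7, 13, 20, 33, 53 → 86.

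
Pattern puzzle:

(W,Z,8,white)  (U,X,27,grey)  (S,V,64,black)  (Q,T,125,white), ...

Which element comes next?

First letter: letters move back 2 places in the alphabet, so W, U, S, Q → O.
Second letter: Z, X, V, T → R (letters move back 2 places in the alphabet).
Third entry — perfect cubes: 2³, 3³, 4³, …: 8, 27, 64, 125 → 216.
Shade: repeats white → grey → black, so white, grey, black, white → grey.
Putting it together: (O,R,216,grey).

(O,R,216,grey)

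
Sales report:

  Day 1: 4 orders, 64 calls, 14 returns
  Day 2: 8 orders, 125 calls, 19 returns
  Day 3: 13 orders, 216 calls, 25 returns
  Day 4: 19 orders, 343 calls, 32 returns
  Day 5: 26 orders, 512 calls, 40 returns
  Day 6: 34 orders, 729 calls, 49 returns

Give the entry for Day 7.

43 orders, 1000 calls, 59 returns

Orders: 4, 8, 13, 19, 26, 34 → 43 (differences are 4, 5, 6, … (increasing by 1 each time)).
For the calls, perfect cubes: 4³, 5³, 6³, …: 64, 125, 216, 343, 512, 729 → 1000.
Returns: differences are 5, 6, 7, … (increasing by 1 each time); 14, 19, 25, 32, 40, 49 → 59.
Putting it together: 43 orders, 1000 calls, 59 returns.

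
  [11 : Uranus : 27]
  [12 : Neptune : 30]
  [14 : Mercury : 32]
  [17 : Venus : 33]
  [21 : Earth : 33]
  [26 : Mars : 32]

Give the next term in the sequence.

First component: differences are 1, 2, 3, … (increasing by 1 each time); 11, 12, 14, 17, 21, 26 → 32.
Planet: runs through the planets Mercury→Neptune; Uranus, Neptune, Mercury, Venus, Earth, Mars → Jupiter.
Third component: differences are 3, 2, 1, … (decreasing by 1 each time); 27, 30, 32, 33, 33, 32 → 30.
So the next term is [32 : Jupiter : 30].

[32 : Jupiter : 30]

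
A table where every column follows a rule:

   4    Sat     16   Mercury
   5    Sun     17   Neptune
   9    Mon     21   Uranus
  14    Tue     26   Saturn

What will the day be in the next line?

Day goes Sat, Sun, Mon, Tue → Wed (runs through the weekdays Mon→Sun).

Wed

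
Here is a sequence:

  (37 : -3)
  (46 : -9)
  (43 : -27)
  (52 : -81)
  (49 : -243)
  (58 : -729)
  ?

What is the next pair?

First component: 37, 46, 43, 52, 49, 58 → 55 (alternating steps +9, −3, +9, −3, …).
Second component goes -3, -9, -27, -81, -243, -729 → -2187 (×3 each step).
So the next pair is (55 : -2187).

(55 : -2187)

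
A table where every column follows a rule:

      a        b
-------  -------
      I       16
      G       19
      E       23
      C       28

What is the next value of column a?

Column a: I, G, E, C → A (letters move back 2 places in the alphabet).
For the column b, differences are 3, 4, 5, … (increasing by 1 each time): 16, 19, 23, 28 → 34.

A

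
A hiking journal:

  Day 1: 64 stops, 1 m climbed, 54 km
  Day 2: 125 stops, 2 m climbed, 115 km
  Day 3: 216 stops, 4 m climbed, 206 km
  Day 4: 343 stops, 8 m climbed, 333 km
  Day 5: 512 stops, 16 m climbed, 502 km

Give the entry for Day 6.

729 stops, 32 m climbed, 719 km

Stops: perfect cubes: 4³, 5³, 6³, …; 64, 125, 216, 343, 512 → 729.
M climbed: 1, 2, 4, 8, 16 → 32 (×2 each step).
Km: 54, 115, 206, 333, 502 → 719 (always 10 less than the stops).
Combining the parts gives 729 stops, 32 m climbed, 719 km.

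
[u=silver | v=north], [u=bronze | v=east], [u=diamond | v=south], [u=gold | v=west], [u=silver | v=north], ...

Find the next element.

[u=bronze | v=east]

U: silver, bronze, diamond, gold, silver → bronze (repeats silver → bronze → diamond → gold).
V — repeats north → east → south → west: north, east, south, west, north → east.
Combining the parts gives [u=bronze | v=east].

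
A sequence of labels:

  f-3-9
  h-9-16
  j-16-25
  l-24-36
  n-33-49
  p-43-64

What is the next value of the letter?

Letter goes f, h, j, l, n, p → r (letters move forward 2 places in the alphabet).
Second component: differences are 6, 7, 8, … (increasing by 1 each time), so 3, 9, 16, 24, 33, 43 → 54.
Third component: perfect squares: 3², 4², 5², …, so 9, 16, 25, 36, 49, 64 → 81.

r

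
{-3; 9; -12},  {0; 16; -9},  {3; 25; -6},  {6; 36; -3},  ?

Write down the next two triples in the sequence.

First entry: -3, 0, 3, 6 → 9 → 12 (+3 each step).
Second entry goes 9, 16, 25, 36 → 49 → 64 (perfect squares: 3², 4², 5², …).
Third entry goes -12, -9, -6, -3 → 0 → 3 (always 9 less than the first entry).
Putting the parts together: {9; 49; 0} and then {12; 64; 3}.

{9; 49; 0}, {12; 64; 3}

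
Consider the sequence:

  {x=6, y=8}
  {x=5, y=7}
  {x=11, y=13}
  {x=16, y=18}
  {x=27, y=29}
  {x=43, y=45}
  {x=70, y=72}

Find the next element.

X: each term is the sum of the two before it; 6, 5, 11, 16, 27, 43, 70 → 113.
Y goes 8, 7, 13, 18, 29, 45, 72 → 115 (always 2 more than the x).
So the next element is {x=113, y=115}.

{x=113, y=115}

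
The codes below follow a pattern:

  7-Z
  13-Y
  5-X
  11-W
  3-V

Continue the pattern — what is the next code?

9-U

First component: alternating steps +6, −8, +6, −8, …; 7, 13, 5, 11, 3 → 9.
For the letter, letters move back 1 place in the alphabet: Z, Y, X, W, V → U.
Putting it together: 9-U.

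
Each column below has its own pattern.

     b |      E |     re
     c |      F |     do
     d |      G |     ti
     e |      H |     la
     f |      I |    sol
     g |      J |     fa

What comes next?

h  K  mi

First letter: b, c, d, e, f, g → h (letters move forward 1 place in the alphabet).
Second letter goes E, F, G, H, I, J → K (letters move forward 1 place in the alphabet).
Note: runs backward through the solfège scale do→ti, so re, do, ti, la, sol, fa → mi.
Combining the parts gives h  K  mi.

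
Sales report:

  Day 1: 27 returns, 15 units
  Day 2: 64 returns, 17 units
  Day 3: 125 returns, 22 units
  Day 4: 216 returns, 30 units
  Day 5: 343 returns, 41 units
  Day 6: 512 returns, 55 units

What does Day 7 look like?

729 returns, 72 units

Returns: perfect cubes: 3³, 4³, 5³, …, so 27, 64, 125, 216, 343, 512 → 729.
Units: 15, 17, 22, 30, 41, 55 → 72 (differences are 2, 5, 8, … (increasing by 3 each time)).
Combining the parts gives 729 returns, 72 units.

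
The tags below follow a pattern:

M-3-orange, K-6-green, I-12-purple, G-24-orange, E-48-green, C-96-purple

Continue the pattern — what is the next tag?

Letter — letters move back 2 places in the alphabet: M, K, I, G, E, C → A.
Second component goes 3, 6, 12, 24, 48, 96 → 192 (×2 each step).
Colour: repeats orange → green → purple; orange, green, purple, orange, green, purple → orange.
Combining the parts gives A-192-orange.

A-192-orange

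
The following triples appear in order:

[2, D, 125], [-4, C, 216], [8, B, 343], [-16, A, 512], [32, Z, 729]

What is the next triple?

First part: ×(-2) each step, so 2, -4, 8, -16, 32 → -64.
Letter: letters move back 1 place in the alphabet, wrapping A→Z, so D, C, B, A, Z → Y.
Third part: perfect cubes: 5³, 6³, 7³, …; 125, 216, 343, 512, 729 → 1000.
So the next triple is [-64, Y, 1000].

[-64, Y, 1000]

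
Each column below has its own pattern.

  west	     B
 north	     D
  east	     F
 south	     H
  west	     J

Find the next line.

north  L

Direction: repeats west → north → east → south, so west, north, east, south, west → north.
Letter: letters move forward 2 places in the alphabet, so B, D, F, H, J → L.
So the next line is north  L.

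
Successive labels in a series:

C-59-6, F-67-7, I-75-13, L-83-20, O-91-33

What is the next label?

R-99-53

Letter: letters move forward 3 places in the alphabet, so C, F, I, L, O → R.
Second component: +8 each step, so 59, 67, 75, 83, 91 → 99.
Third component goes 6, 7, 13, 20, 33 → 53 (each term is the sum of the two before it).
Putting it together: R-99-53.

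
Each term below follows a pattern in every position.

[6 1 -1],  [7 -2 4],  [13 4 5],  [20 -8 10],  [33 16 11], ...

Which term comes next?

[53 -32 16]

First entry goes 6, 7, 13, 20, 33 → 53 (each term is the sum of the two before it).
Second entry: ×(-2) each step, so 1, -2, 4, -8, 16 → -32.
Third entry goes -1, 4, 5, 10, 11 → 16 (alternating steps +5, +1, +5, +1, …).
So the next term is [53 -32 16].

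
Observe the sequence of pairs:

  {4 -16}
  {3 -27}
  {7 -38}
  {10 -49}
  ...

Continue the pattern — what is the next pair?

First slot — each term is the sum of the two before it: 4, 3, 7, 10 → 17.
Second slot: -16, -27, -38, -49 → -60 (−11 each step).
So the next pair is {17 -60}.

{17 -60}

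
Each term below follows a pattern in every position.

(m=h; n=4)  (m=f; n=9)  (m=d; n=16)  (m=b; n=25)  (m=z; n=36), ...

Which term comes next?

(m=x; n=49)

M — letters move back 2 places in the alphabet, wrapping A→Z: h, f, d, b, z → x.
N: perfect squares: 2², 3², 4², …, so 4, 9, 16, 25, 36 → 49.
Putting it together: (m=x; n=49).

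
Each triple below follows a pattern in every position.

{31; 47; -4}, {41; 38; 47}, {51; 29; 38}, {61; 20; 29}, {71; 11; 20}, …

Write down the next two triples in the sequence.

{81; 2; 11}, {91; -7; 2}

First coordinate: +10 each step; 31, 41, 51, 61, 71 → 81 → 91.
Second coordinate: −9 each step; 47, 38, 29, 20, 11 → 2 → -7.
Third coordinate — always the previous value of the second coordinate: -4, 47, 38, 29, 20 → 11 → 2.
Putting the parts together: {81; 2; 11} and then {91; -7; 2}.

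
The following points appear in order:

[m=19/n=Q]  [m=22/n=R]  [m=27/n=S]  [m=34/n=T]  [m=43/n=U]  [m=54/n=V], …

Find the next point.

For the m, differences are 3, 5, 7, … (increasing by 2 each time): 19, 22, 27, 34, 43, 54 → 67.
For the n, letters move forward 1 place in the alphabet: Q, R, S, T, U, V → W.
So the next point is [m=67/n=W].

[m=67/n=W]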